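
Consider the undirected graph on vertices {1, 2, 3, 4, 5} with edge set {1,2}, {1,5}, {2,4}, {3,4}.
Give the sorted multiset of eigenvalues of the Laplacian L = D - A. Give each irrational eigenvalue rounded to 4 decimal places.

[0, 0.3820, 1.3820, 2.6180, 3.6180]

With the vertex order [1, 2, 3, 4, 5], the degrees are [2, 2, 1, 2, 1], giving D = diag(2, 2, 1, 2, 1) and L = D - A. Since every row of L sums to 0, the all-ones vector is in the kernel and 0 is an eigenvalue. The single zero eigenvalue shows the graph is connected. The largest eigenvalue, 3.6180, is at most the vertex count 5. The eigenvalues sum to 8, which equals trace(L) = 2|E|.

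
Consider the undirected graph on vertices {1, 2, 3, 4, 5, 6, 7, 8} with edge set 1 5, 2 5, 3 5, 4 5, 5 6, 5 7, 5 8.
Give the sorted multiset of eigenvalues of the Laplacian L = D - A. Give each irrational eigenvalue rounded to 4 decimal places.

[0, 1, 1, 1, 1, 1, 1, 8]

With the vertex order [1, 2, 3, 4, 5, 6, 7, 8], the degrees are [1, 1, 1, 1, 7, 1, 1, 1], giving D = diag(1, 1, 1, 1, 7, 1, 1, 1) and L = D - A. Diagonalising L (or applying a numerical eigensolver to the 8x8 matrix) gives the spectrum above. The eigenvalues sum to 14, which equals trace(L) = 2|E|. The largest eigenvalue, 8, is at most the vertex count 8.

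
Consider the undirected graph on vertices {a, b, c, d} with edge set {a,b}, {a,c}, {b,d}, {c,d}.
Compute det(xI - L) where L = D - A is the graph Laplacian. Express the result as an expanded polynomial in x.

x^4 - 8x^3 + 20x^2 - 16x

Each diagonal entry of L is the vertex degree and each off-diagonal entry is -1 where an edge is present, 0 otherwise; in the order [a, b, c, d] the diagonal is [2, 2, 2, 2]. Computing det(xI - L) by cofactor expansion (or equivalently via sum-over-permutations) gives x^4 - 8x^3 + 20x^2 - 16x. The constant term is 0 because L is singular (the all-ones vector lies in its kernel). The largest eigenvalue, 4, is at most the vertex count 4.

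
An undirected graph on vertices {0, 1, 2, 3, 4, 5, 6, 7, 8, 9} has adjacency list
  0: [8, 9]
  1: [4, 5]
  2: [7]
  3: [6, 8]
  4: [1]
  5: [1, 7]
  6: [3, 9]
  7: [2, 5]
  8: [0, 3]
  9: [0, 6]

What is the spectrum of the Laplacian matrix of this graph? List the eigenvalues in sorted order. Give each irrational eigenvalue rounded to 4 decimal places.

With the vertex order [0, 1, 2, 3, 4, 5, 6, 7, 8, 9], the degrees are [2, 2, 1, 2, 1, 2, 2, 2, 2, 2], giving D = diag(2, 2, 1, 2, 1, 2, 2, 2, 2, 2) and L = D - A. Since every row of L sums to 0, the all-ones vector is in the kernel and 0 is an eigenvalue. The 2 zero eigenvalues correspond to the 2 connected components.

[0, 0, 0.3820, 1.3820, 1.3820, 1.3820, 2.6180, 3.6180, 3.6180, 3.6180]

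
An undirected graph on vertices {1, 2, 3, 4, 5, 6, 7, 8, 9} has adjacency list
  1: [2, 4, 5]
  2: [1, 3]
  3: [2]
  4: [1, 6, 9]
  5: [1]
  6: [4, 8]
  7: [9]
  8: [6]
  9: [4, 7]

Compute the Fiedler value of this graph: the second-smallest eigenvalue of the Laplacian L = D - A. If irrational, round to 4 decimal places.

With the vertex order [1, 2, 3, 4, 5, 6, 7, 8, 9], the degrees are [3, 2, 1, 3, 1, 2, 1, 1, 2], giving D = diag(3, 2, 1, 3, 1, 2, 1, 1, 2) and L = D - A. The sorted Laplacian eigenvalues are [0, 0.2311, 0.3820, 0.6416, 1.6129, 2.2591, 2.6180, 3.5132, 4.7421]; the algebraic connectivity is the second entry, 0.2311. There is one zero in the spectrum, matching the 1 component. The eigenvalues sum to 16, which equals trace(L) = 2|E|.

0.2311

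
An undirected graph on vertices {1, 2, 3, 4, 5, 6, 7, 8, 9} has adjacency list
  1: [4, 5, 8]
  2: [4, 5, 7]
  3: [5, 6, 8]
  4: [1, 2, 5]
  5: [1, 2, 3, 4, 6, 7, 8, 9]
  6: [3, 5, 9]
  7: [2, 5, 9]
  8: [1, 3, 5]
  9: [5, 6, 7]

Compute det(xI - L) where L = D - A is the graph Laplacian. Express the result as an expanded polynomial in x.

Each diagonal entry of L is the vertex degree and each off-diagonal entry is -1 where an edge is present, 0 otherwise; in the order [1, 2, 3, 4, 5, 6, 7, 8, 9] the diagonal is [3, 3, 3, 3, 8, 3, 3, 3, 3]. L has integer entries, so p(x) = det(xI - L) has integer coefficients. Expanding the determinant yields x^9 - 32x^8 + 428x^7 - 3136x^6 + 13786x^5 - 37232x^4 + 60276x^3 - 53424x^2 + 19845x. The coefficient of x^8 equals -trace(L) = -32, matching the sum of degrees. By the matrix-tree theorem the graph has (1/9) * product of the nonzero eigenvalues = 2205 spanning trees. The largest eigenvalue, 9, is at most the vertex count 9.

x^9 - 32x^8 + 428x^7 - 3136x^6 + 13786x^5 - 37232x^4 + 60276x^3 - 53424x^2 + 19845x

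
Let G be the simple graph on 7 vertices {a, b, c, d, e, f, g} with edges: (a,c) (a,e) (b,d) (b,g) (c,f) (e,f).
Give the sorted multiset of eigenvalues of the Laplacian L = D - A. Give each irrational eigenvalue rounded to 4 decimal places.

With the vertex order [a, b, c, d, e, f, g], the degrees are [2, 2, 2, 1, 2, 2, 1], giving D = diag(2, 2, 2, 1, 2, 2, 1) and L = D - A. L is symmetric positive semidefinite, so every eigenvalue is real and nonnegative. The 2 zero eigenvalues correspond to the 2 connected components. The eigenvalues sum to 12, which equals trace(L) = 2|E|.

[0, 0, 1, 2, 2, 3, 4]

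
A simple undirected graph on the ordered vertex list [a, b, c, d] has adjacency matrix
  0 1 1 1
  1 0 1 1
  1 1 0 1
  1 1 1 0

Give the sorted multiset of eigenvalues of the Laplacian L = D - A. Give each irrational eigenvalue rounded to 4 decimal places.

[0, 4, 4, 4]

With the vertex order [a, b, c, d], the degrees are [3, 3, 3, 3], giving D = diag(3, 3, 3, 3) and L = D - A. L is symmetric positive semidefinite, so every eigenvalue is real and nonnegative. The single zero eigenvalue shows the graph is connected. There is one zero in the spectrum, matching the 1 component.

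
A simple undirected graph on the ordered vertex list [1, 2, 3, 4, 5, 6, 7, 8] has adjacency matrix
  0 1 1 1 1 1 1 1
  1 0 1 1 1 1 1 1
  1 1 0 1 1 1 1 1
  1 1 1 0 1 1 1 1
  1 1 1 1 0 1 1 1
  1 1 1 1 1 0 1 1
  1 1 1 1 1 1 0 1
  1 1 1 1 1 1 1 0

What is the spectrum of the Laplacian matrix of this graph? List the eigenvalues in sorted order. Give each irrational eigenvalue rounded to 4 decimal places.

Each diagonal entry of L is the vertex degree and each off-diagonal entry is -1 where an edge is present, 0 otherwise; in the order [1, 2, 3, 4, 5, 6, 7, 8] the diagonal is [7, 7, 7, 7, 7, 7, 7, 7]. Diagonalising L (or applying a numerical eigensolver to the 8x8 matrix) gives the spectrum above. The single zero eigenvalue shows the graph is connected. By the matrix-tree theorem the graph has (1/8) * product of the nonzero eigenvalues = 262144 spanning trees.

[0, 8, 8, 8, 8, 8, 8, 8]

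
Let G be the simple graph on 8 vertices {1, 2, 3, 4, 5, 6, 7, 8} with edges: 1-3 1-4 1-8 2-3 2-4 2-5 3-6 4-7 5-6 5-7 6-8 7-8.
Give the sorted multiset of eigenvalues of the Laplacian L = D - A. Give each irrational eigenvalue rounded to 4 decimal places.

[0, 2, 2, 2, 4, 4, 4, 6]

Each diagonal entry of L is the vertex degree and each off-diagonal entry is -1 where an edge is present, 0 otherwise; in the order [1, 2, 3, 4, 5, 6, 7, 8] the diagonal is [3, 3, 3, 3, 3, 3, 3, 3]. Since every row of L sums to 0, the all-ones vector is in the kernel and 0 is an eigenvalue. By the matrix-tree theorem the graph has (1/8) * product of the nonzero eigenvalues = 384 spanning trees.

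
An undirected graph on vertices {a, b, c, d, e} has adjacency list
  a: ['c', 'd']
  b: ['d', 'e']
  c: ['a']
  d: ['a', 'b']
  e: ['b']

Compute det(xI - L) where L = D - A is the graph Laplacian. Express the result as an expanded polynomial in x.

With the vertex order [a, b, c, d, e], the degrees are [2, 2, 1, 2, 1], giving D = diag(2, 2, 1, 2, 1) and L = D - A. Computing det(xI - L) by cofactor expansion (or equivalently via sum-over-permutations) gives x^5 - 8x^4 + 21x^3 - 20x^2 + 5x. Since p(0) = det(-L) = 0, x divides p(x). There is one zero in the spectrum, matching the 1 component. The eigenvalues sum to 8, which equals trace(L) = 2|E|.

x^5 - 8x^4 + 21x^3 - 20x^2 + 5x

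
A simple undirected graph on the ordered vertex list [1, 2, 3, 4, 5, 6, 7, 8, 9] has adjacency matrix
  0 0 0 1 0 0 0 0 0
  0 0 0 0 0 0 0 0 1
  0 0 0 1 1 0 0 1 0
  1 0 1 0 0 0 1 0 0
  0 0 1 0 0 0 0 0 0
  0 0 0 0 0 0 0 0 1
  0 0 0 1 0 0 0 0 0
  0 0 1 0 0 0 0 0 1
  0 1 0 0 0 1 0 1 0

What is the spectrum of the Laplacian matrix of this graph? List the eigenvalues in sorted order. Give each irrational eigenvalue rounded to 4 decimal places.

[0, 0.1830, 0.5723, 1, 1, 1.5095, 3, 4.0444, 4.6907]

Each diagonal entry of L is the vertex degree and each off-diagonal entry is -1 where an edge is present, 0 otherwise; in the order [1, 2, 3, 4, 5, 6, 7, 8, 9] the diagonal is [1, 1, 3, 3, 1, 1, 1, 2, 3]. Since every row of L sums to 0, the all-ones vector is in the kernel and 0 is an eigenvalue. The single zero eigenvalue shows the graph is connected. There is one zero in the spectrum, matching the 1 component.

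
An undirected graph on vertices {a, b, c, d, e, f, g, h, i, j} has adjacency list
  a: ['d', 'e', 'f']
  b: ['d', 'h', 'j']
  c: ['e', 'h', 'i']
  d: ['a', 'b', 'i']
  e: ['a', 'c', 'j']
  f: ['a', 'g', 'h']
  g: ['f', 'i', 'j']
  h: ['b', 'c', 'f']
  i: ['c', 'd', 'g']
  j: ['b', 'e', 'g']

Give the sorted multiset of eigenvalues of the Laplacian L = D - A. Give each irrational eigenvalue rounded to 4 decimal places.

Each diagonal entry of L is the vertex degree and each off-diagonal entry is -1 where an edge is present, 0 otherwise; in the order [a, b, c, d, e, f, g, h, i, j] the diagonal is [3, 3, 3, 3, 3, 3, 3, 3, 3, 3]. The multiplicity of 0 as a Laplacian eigenvalue equals the number of connected components. The largest eigenvalue, 5, is at most the vertex count 10. By the matrix-tree theorem the graph has (1/10) * product of the nonzero eigenvalues = 2000 spanning trees.

[0, 2, 2, 2, 2, 2, 5, 5, 5, 5]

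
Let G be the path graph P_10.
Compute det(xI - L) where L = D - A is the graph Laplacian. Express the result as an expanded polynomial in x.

x^10 - 18x^9 + 136x^8 - 560x^7 + 1365x^6 - 2002x^5 + 1716x^4 - 792x^3 + 165x^2 - 10x

The graph has 10 vertices and degree multiset [2, 2, 2, 2, 2, 2, 2, 2, 1, 1]; D is the diagonal matrix of degrees and L = D - A. Computing det(xI - L) by cofactor expansion (or equivalently via sum-over-permutations) gives x^10 - 18x^9 + 136x^8 - 560x^7 + 1365x^6 - 2002x^5 + 1716x^4 - 792x^3 + 165x^2 - 10x. The constant term is 0 because L is singular (the all-ones vector lies in its kernel). By the matrix-tree theorem the graph has (1/10) * product of the nonzero eigenvalues = 1 spanning tree.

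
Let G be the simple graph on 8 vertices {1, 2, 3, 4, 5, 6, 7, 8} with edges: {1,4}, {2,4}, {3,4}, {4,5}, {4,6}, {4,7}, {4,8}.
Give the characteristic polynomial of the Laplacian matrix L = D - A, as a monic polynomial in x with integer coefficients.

With the vertex order [1, 2, 3, 4, 5, 6, 7, 8], the degrees are [1, 1, 1, 7, 1, 1, 1, 1], giving D = diag(1, 1, 1, 7, 1, 1, 1, 1) and L = D - A. The eigenvalues of L are [0, 1, 1, 1, 1, 1, 1, 8]; the characteristic polynomial is the product of (x - lambda_i), which multiplies out to x^8 - 14x^7 + 63x^6 - 140x^5 + 175x^4 - 126x^3 + 49x^2 - 8x. Since p(0) = det(-L) = 0, x divides p(x). There is one zero in the spectrum, matching the 1 component.

x^8 - 14x^7 + 63x^6 - 140x^5 + 175x^4 - 126x^3 + 49x^2 - 8x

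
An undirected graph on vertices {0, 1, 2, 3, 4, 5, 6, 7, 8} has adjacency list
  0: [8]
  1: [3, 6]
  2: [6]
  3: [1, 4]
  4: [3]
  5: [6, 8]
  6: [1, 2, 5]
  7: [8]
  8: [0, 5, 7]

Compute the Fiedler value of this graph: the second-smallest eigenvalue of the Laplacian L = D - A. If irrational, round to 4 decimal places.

0.1658

Each diagonal entry of L is the vertex degree and each off-diagonal entry is -1 where an edge is present, 0 otherwise; in the order [0, 1, 2, 3, 4, 5, 6, 7, 8] the diagonal is [1, 2, 1, 2, 1, 2, 3, 1, 3]. The sorted Laplacian eigenvalues are [0, 0.1658, 0.4679, 1, 1.3434, 1.6527, 3, 3.8794, 4.4909]; the algebraic connectivity is the second entry, 0.1658. The eigenvalues sum to 16, which equals trace(L) = 2|E|.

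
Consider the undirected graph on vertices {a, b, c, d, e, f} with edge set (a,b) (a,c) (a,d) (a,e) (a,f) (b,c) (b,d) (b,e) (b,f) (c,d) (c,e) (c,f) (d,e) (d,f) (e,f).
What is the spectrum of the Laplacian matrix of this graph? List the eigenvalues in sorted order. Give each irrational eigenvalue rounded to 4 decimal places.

Each diagonal entry of L is the vertex degree and each off-diagonal entry is -1 where an edge is present, 0 otherwise; in the order [a, b, c, d, e, f] the diagonal is [5, 5, 5, 5, 5, 5]. L is symmetric positive semidefinite, so every eigenvalue is real and nonnegative. The eigenvalues sum to 30, which equals trace(L) = 2|E|.

[0, 6, 6, 6, 6, 6]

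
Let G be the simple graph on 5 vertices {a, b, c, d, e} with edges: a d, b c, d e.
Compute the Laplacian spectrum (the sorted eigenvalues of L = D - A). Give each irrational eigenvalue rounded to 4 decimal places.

[0, 0, 1, 2, 3]

Reading degrees in the order [a, b, c, d, e] gives [1, 1, 1, 2, 1]; set D = diag(1, 1, 1, 2, 1) and form L = D - A. Since every row of L sums to 0, the all-ones vector is in the kernel and 0 is an eigenvalue. The 2 zero eigenvalues correspond to the 2 connected components. The eigenvalues sum to 6, which equals trace(L) = 2|E|.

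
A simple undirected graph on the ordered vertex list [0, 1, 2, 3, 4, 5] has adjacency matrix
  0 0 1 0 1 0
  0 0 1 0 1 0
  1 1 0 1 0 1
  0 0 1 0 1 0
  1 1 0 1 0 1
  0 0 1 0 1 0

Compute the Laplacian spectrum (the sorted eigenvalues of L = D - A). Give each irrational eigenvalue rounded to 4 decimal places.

Each diagonal entry of L is the vertex degree and each off-diagonal entry is -1 where an edge is present, 0 otherwise; in the order [0, 1, 2, 3, 4, 5] the diagonal is [2, 2, 4, 2, 4, 2]. Since every row of L sums to 0, the all-ones vector is in the kernel and 0 is an eigenvalue.

[0, 2, 2, 2, 4, 6]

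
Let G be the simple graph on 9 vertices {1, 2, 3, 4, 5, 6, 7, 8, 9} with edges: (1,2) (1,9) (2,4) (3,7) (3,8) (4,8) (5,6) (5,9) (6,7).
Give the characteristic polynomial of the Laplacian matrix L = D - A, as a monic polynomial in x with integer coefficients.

Each diagonal entry of L is the vertex degree and each off-diagonal entry is -1 where an edge is present, 0 otherwise; in the order [1, 2, 3, 4, 5, 6, 7, 8, 9] the diagonal is [2, 2, 2, 2, 2, 2, 2, 2, 2]. Computing det(xI - L) by cofactor expansion (or equivalently via sum-over-permutations) gives x^9 - 18x^8 + 135x^7 - 546x^6 + 1287x^5 - 1782x^4 + 1386x^3 - 540x^2 + 81x. The coefficient of x^8 equals -trace(L) = -18, matching the sum of degrees.

x^9 - 18x^8 + 135x^7 - 546x^6 + 1287x^5 - 1782x^4 + 1386x^3 - 540x^2 + 81x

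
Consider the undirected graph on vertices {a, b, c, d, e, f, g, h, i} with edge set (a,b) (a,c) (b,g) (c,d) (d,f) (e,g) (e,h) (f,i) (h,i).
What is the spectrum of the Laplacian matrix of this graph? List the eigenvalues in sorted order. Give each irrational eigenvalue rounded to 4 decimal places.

Each diagonal entry of L is the vertex degree and each off-diagonal entry is -1 where an edge is present, 0 otherwise; in the order [a, b, c, d, e, f, g, h, i] the diagonal is [2, 2, 2, 2, 2, 2, 2, 2, 2]. L is symmetric positive semidefinite, so every eigenvalue is real and nonnegative. The single zero eigenvalue shows the graph is connected. The eigenvalues sum to 18, which equals trace(L) = 2|E|.

[0, 0.4679, 0.4679, 1.6527, 1.6527, 3, 3, 3.8794, 3.8794]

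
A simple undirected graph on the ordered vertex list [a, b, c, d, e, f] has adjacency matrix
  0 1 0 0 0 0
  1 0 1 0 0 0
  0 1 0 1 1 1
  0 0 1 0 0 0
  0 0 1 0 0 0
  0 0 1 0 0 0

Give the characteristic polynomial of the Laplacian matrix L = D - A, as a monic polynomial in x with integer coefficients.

x^6 - 10x^5 + 33x^4 - 46x^3 + 28x^2 - 6x

Reading degrees in the order [a, b, c, d, e, f] gives [1, 2, 4, 1, 1, 1]; set D = diag(1, 2, 4, 1, 1, 1) and form L = D - A. L has integer entries, so p(x) = det(xI - L) has integer coefficients. Expanding the determinant yields x^6 - 10x^5 + 33x^4 - 46x^3 + 28x^2 - 6x. Since p(0) = det(-L) = 0, x divides p(x).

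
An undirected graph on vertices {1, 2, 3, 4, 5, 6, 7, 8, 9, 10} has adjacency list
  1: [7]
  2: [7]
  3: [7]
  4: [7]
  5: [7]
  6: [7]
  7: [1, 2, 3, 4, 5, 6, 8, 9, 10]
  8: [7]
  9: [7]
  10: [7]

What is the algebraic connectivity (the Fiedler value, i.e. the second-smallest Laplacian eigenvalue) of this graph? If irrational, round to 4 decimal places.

Each diagonal entry of L is the vertex degree and each off-diagonal entry is -1 where an edge is present, 0 otherwise; in the order [1, 2, 3, 4, 5, 6, 7, 8, 9, 10] the diagonal is [1, 1, 1, 1, 1, 1, 9, 1, 1, 1]. The smallest Laplacian eigenvalue is always 0. The next one, lambda_2 = 1, measures how hard the graph is to disconnect: larger values mean better connectivity.

1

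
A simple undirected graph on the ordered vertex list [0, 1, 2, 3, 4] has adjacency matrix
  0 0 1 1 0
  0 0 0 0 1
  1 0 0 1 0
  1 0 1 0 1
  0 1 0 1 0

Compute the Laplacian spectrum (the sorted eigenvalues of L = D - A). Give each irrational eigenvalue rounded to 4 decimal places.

Each diagonal entry of L is the vertex degree and each off-diagonal entry is -1 where an edge is present, 0 otherwise; in the order [0, 1, 2, 3, 4] the diagonal is [2, 1, 2, 3, 2]. The multiplicity of 0 as a Laplacian eigenvalue equals the number of connected components. There is one zero in the spectrum, matching the 1 component.

[0, 0.5188, 2.3111, 3, 4.1701]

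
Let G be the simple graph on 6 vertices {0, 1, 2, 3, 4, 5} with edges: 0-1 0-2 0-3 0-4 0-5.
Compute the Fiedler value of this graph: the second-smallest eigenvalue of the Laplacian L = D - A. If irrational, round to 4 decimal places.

1

With the vertex order [0, 1, 2, 3, 4, 5], the degrees are [5, 1, 1, 1, 1, 1], giving D = diag(5, 1, 1, 1, 1, 1) and L = D - A. The smallest Laplacian eigenvalue is always 0. The next one, lambda_2 = 1, measures how hard the graph is to disconnect: larger values mean better connectivity. The eigenvalues sum to 10, which equals trace(L) = 2|E|.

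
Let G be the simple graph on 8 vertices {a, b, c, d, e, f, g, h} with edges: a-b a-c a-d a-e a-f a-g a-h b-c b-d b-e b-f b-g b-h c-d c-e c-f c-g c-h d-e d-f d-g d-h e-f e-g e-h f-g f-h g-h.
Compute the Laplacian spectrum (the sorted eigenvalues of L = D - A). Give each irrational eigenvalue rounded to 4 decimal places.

[0, 8, 8, 8, 8, 8, 8, 8]

Each diagonal entry of L is the vertex degree and each off-diagonal entry is -1 where an edge is present, 0 otherwise; in the order [a, b, c, d, e, f, g, h] the diagonal is [7, 7, 7, 7, 7, 7, 7, 7]. The multiplicity of 0 as a Laplacian eigenvalue equals the number of connected components. The largest eigenvalue, 8, is at most the vertex count 8.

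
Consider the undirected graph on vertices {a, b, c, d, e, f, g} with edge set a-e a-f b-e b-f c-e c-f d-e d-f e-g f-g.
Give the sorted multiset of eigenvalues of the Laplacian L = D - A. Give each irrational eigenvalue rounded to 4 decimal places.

[0, 2, 2, 2, 2, 5, 7]

With the vertex order [a, b, c, d, e, f, g], the degrees are [2, 2, 2, 2, 5, 5, 2], giving D = diag(2, 2, 2, 2, 5, 5, 2) and L = D - A. Diagonalising L (or applying a numerical eigensolver to the 7x7 matrix) gives the spectrum above. The largest eigenvalue, 7, is at most the vertex count 7.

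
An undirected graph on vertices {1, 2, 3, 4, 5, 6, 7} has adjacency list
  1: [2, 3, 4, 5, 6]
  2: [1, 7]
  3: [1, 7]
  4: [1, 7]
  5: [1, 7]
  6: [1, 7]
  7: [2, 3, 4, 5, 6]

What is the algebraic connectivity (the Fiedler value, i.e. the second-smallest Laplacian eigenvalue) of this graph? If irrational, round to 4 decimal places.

2

Reading degrees in the order [1, 2, 3, 4, 5, 6, 7] gives [5, 2, 2, 2, 2, 2, 5]; set D = diag(5, 2, 2, 2, 2, 2, 5) and form L = D - A. The smallest Laplacian eigenvalue is always 0. The next one, lambda_2 = 2, measures how hard the graph is to disconnect: larger values mean better connectivity. By the matrix-tree theorem the graph has (1/7) * product of the nonzero eigenvalues = 80 spanning trees.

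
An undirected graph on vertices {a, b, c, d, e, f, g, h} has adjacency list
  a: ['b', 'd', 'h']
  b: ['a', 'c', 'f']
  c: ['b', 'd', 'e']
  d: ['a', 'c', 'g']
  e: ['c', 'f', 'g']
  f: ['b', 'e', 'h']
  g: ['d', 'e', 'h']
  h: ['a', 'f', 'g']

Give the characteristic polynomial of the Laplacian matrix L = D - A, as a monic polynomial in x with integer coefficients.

Reading degrees in the order [a, b, c, d, e, f, g, h] gives [3, 3, 3, 3, 3, 3, 3, 3]; set D = diag(3, 3, 3, 3, 3, 3, 3, 3) and form L = D - A. The eigenvalues of L are [0, 2, 2, 2, 4, 4, 4, 6]; the characteristic polynomial is the product of (x - lambda_i), which multiplies out to x^8 - 24x^7 + 240x^6 - 1296x^5 + 4080x^4 - 7488x^3 + 7424x^2 - 3072x. Since p(0) = det(-L) = 0, x divides p(x). The eigenvalues sum to 24, which equals trace(L) = 2|E|.

x^8 - 24x^7 + 240x^6 - 1296x^5 + 4080x^4 - 7488x^3 + 7424x^2 - 3072x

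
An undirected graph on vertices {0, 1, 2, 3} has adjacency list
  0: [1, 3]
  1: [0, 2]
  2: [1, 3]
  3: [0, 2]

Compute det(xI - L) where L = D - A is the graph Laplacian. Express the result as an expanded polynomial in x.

Each diagonal entry of L is the vertex degree and each off-diagonal entry is -1 where an edge is present, 0 otherwise; in the order [0, 1, 2, 3] the diagonal is [2, 2, 2, 2]. The eigenvalues of L are [0, 2, 2, 4]; the characteristic polynomial is the product of (x - lambda_i), which multiplies out to x^4 - 8x^3 + 20x^2 - 16x. The constant term is 0 because L is singular (the all-ones vector lies in its kernel).

x^4 - 8x^3 + 20x^2 - 16x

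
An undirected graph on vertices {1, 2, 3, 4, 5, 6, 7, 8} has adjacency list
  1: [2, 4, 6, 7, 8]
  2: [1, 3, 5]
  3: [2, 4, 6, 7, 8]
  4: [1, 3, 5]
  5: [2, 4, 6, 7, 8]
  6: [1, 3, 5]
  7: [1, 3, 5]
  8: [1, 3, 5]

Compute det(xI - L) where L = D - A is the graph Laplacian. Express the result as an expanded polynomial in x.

x^8 - 30x^7 + 375x^6 - 2540x^5 + 10095x^4 - 23598x^3 + 30105x^2 - 16200x

Reading degrees in the order [1, 2, 3, 4, 5, 6, 7, 8] gives [5, 3, 5, 3, 5, 3, 3, 3]; set D = diag(5, 3, 5, 3, 5, 3, 3, 3) and form L = D - A. The eigenvalues of L are [0, 3, 3, 3, 3, 5, 5, 8]; the characteristic polynomial is the product of (x - lambda_i), which multiplies out to x^8 - 30x^7 + 375x^6 - 2540x^5 + 10095x^4 - 23598x^3 + 30105x^2 - 16200x. Since p(0) = det(-L) = 0, x divides p(x). The eigenvalues sum to 30, which equals trace(L) = 2|E|. The largest eigenvalue, 8, is at most the vertex count 8.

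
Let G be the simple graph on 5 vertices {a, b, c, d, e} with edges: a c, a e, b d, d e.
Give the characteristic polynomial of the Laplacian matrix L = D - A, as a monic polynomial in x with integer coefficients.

x^5 - 8x^4 + 21x^3 - 20x^2 + 5x

Reading degrees in the order [a, b, c, d, e] gives [2, 1, 1, 2, 2]; set D = diag(2, 1, 1, 2, 2) and form L = D - A. Computing det(xI - L) by cofactor expansion (or equivalently via sum-over-permutations) gives x^5 - 8x^4 + 21x^3 - 20x^2 + 5x. Since p(0) = det(-L) = 0, x divides p(x). The largest eigenvalue, 3.6180, is at most the vertex count 5.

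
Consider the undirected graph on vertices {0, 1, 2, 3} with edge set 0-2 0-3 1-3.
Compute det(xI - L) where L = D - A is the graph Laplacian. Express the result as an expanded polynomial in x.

With the vertex order [0, 1, 2, 3], the degrees are [2, 1, 1, 2], giving D = diag(2, 1, 1, 2) and L = D - A. Computing det(xI - L) by cofactor expansion (or equivalently via sum-over-permutations) gives x^4 - 6x^3 + 10x^2 - 4x. The constant term is 0 because L is singular (the all-ones vector lies in its kernel).

x^4 - 6x^3 + 10x^2 - 4x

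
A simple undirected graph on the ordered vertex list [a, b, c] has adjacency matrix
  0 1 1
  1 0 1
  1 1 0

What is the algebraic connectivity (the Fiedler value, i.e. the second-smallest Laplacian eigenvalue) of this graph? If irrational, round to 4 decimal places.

With the vertex order [a, b, c], the degrees are [2, 2, 2], giving D = diag(2, 2, 2) and L = D - A. The sorted Laplacian eigenvalues are [0, 3, 3]; the algebraic connectivity is the second entry, 3.

3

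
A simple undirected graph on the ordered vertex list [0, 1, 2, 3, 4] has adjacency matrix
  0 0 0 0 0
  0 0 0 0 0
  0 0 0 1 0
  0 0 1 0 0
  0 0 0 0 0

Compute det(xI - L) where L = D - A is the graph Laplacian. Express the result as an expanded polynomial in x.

Each diagonal entry of L is the vertex degree and each off-diagonal entry is -1 where an edge is present, 0 otherwise; in the order [0, 1, 2, 3, 4] the diagonal is [0, 0, 1, 1, 0]. L has integer entries, so p(x) = det(xI - L) has integer coefficients. Expanding the determinant yields x^5 - 2x^4. The coefficient of x^4 equals -trace(L) = -2, matching the sum of degrees. There are 4 zeros in the spectrum, matching the 4 components.

x^5 - 2x^4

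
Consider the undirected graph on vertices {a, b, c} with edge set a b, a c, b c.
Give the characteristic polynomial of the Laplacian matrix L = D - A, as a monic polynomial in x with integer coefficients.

With the vertex order [a, b, c], the degrees are [2, 2, 2], giving D = diag(2, 2, 2) and L = D - A. The eigenvalues of L are [0, 3, 3]; the characteristic polynomial is the product of (x - lambda_i), which multiplies out to x^3 - 6x^2 + 9x. Since p(0) = det(-L) = 0, x divides p(x). The eigenvalues sum to 6, which equals trace(L) = 2|E|.

x^3 - 6x^2 + 9x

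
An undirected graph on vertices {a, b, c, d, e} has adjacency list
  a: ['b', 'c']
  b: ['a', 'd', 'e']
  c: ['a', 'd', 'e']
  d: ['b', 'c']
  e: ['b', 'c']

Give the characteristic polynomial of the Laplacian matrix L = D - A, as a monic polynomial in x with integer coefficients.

x^5 - 12x^4 + 51x^3 - 92x^2 + 60x

With the vertex order [a, b, c, d, e], the degrees are [2, 3, 3, 2, 2], giving D = diag(2, 3, 3, 2, 2) and L = D - A. L has integer entries, so p(x) = det(xI - L) has integer coefficients. Expanding the determinant yields x^5 - 12x^4 + 51x^3 - 92x^2 + 60x. The coefficient of x^4 equals -trace(L) = -12, matching the sum of degrees. There is one zero in the spectrum, matching the 1 component. The largest eigenvalue, 5, is at most the vertex count 5.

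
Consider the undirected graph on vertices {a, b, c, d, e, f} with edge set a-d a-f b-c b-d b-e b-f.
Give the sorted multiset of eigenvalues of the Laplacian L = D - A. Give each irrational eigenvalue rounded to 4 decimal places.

[0, 0.7639, 1, 2, 3, 5.2361]

Reading degrees in the order [a, b, c, d, e, f] gives [2, 4, 1, 2, 1, 2]; set D = diag(2, 4, 1, 2, 1, 2) and form L = D - A. The multiplicity of 0 as a Laplacian eigenvalue equals the number of connected components. The single zero eigenvalue shows the graph is connected.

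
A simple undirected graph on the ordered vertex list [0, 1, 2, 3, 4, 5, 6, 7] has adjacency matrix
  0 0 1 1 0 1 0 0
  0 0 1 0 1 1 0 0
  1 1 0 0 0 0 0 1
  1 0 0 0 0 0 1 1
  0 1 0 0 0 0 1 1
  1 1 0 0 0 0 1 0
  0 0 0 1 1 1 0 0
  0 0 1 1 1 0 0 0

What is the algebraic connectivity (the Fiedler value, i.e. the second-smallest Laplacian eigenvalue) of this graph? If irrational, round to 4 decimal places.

2

With the vertex order [0, 1, 2, 3, 4, 5, 6, 7], the degrees are [3, 3, 3, 3, 3, 3, 3, 3], giving D = diag(3, 3, 3, 3, 3, 3, 3, 3) and L = D - A. The smallest Laplacian eigenvalue is always 0. The next one, lambda_2 = 2, measures how hard the graph is to disconnect: larger values mean better connectivity. By the matrix-tree theorem the graph has (1/8) * product of the nonzero eigenvalues = 384 spanning trees. The eigenvalues sum to 24, which equals trace(L) = 2|E|.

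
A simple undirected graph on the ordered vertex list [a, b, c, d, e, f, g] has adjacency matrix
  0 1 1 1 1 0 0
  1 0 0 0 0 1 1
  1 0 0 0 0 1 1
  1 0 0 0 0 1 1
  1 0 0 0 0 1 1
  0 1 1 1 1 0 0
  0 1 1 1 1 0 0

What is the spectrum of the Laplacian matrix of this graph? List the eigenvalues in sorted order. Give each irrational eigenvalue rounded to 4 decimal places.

Each diagonal entry of L is the vertex degree and each off-diagonal entry is -1 where an edge is present, 0 otherwise; in the order [a, b, c, d, e, f, g] the diagonal is [4, 3, 3, 3, 3, 4, 4]. The multiplicity of 0 as a Laplacian eigenvalue equals the number of connected components. The single zero eigenvalue shows the graph is connected. By the matrix-tree theorem the graph has (1/7) * product of the nonzero eigenvalues = 432 spanning trees.

[0, 3, 3, 3, 4, 4, 7]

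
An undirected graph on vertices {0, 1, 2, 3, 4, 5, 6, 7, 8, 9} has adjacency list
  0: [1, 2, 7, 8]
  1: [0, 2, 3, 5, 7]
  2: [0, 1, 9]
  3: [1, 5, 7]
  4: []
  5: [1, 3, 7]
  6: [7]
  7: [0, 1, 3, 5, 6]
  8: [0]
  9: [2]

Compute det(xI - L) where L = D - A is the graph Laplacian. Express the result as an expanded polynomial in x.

Each diagonal entry of L is the vertex degree and each off-diagonal entry is -1 where an edge is present, 0 otherwise; in the order [0, 1, 2, 3, 4, 5, 6, 7, 8, 9] the diagonal is [4, 5, 3, 3, 0, 3, 1, 5, 1, 1]. L has integer entries, so p(x) = det(xI - L) has integer coefficients. Expanding the determinant yields x^10 - 26x^9 + 277x^8 - 1560x^7 + 5002x^6 - 9184x^5 + 9282x^4 - 4722x^3 + 936x^2. Since p(0) = det(-L) = 0, x divides p(x).

x^10 - 26x^9 + 277x^8 - 1560x^7 + 5002x^6 - 9184x^5 + 9282x^4 - 4722x^3 + 936x^2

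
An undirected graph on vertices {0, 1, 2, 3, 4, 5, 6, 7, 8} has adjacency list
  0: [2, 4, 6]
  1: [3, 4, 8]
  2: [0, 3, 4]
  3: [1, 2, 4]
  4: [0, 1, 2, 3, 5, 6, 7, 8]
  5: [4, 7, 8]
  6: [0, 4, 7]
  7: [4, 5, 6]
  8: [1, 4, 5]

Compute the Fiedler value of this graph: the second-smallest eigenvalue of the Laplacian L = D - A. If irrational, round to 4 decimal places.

1.5858

With the vertex order [0, 1, 2, 3, 4, 5, 6, 7, 8], the degrees are [3, 3, 3, 3, 8, 3, 3, 3, 3], giving D = diag(3, 3, 3, 3, 8, 3, 3, 3, 3) and L = D - A. The smallest Laplacian eigenvalue is always 0. The next one, lambda_2 = 1.5858, measures how hard the graph is to disconnect: larger values mean better connectivity.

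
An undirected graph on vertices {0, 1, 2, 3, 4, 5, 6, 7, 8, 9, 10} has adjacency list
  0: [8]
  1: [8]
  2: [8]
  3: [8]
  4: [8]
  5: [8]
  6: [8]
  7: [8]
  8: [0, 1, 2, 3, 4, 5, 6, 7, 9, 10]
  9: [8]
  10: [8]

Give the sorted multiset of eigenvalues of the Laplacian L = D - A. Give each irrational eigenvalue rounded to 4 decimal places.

[0, 1, 1, 1, 1, 1, 1, 1, 1, 1, 11]

With the vertex order [0, 1, 2, 3, 4, 5, 6, 7, 8, 9, 10], the degrees are [1, 1, 1, 1, 1, 1, 1, 1, 10, 1, 1], giving D = diag(1, 1, 1, 1, 1, 1, 1, 1, 10, 1, 1) and L = D - A. The multiplicity of 0 as a Laplacian eigenvalue equals the number of connected components. There is one zero in the spectrum, matching the 1 component.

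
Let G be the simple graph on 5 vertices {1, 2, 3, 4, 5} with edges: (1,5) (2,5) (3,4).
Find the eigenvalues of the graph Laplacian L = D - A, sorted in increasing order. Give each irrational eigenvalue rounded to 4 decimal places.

[0, 0, 1, 2, 3]

With the vertex order [1, 2, 3, 4, 5], the degrees are [1, 1, 1, 1, 2], giving D = diag(1, 1, 1, 1, 2) and L = D - A. L is symmetric positive semidefinite, so every eigenvalue is real and nonnegative. The 2 zero eigenvalues correspond to the 2 connected components. There are 2 zeros in the spectrum, matching the 2 components.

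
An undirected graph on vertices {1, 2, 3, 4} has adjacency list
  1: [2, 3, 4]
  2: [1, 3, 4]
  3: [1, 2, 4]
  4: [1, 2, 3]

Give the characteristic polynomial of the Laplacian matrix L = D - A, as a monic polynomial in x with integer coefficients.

x^4 - 12x^3 + 48x^2 - 64x

With the vertex order [1, 2, 3, 4], the degrees are [3, 3, 3, 3], giving D = diag(3, 3, 3, 3) and L = D - A. L has integer entries, so p(x) = det(xI - L) has integer coefficients. Expanding the determinant yields x^4 - 12x^3 + 48x^2 - 64x. The coefficient of x^3 equals -trace(L) = -12, matching the sum of degrees. There is one zero in the spectrum, matching the 1 component. By the matrix-tree theorem the graph has (1/4) * product of the nonzero eigenvalues = 16 spanning trees.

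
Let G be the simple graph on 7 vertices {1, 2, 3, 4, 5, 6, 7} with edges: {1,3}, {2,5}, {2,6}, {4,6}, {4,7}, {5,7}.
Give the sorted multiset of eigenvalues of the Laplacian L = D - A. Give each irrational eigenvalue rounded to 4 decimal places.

With the vertex order [1, 2, 3, 4, 5, 6, 7], the degrees are [1, 2, 1, 2, 2, 2, 2], giving D = diag(1, 2, 1, 2, 2, 2, 2) and L = D - A. L is symmetric positive semidefinite, so every eigenvalue is real and nonnegative. The 2 zero eigenvalues correspond to the 2 connected components.

[0, 0, 1.3820, 1.3820, 2, 3.6180, 3.6180]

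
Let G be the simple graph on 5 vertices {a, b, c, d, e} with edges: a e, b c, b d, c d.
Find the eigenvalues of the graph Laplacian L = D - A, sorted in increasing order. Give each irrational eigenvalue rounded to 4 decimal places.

With the vertex order [a, b, c, d, e], the degrees are [1, 2, 2, 2, 1], giving D = diag(1, 2, 2, 2, 1) and L = D - A. Since every row of L sums to 0, the all-ones vector is in the kernel and 0 is an eigenvalue. The 2 zero eigenvalues correspond to the 2 connected components. The largest eigenvalue, 3, is at most the vertex count 5. There are 2 zeros in the spectrum, matching the 2 components.

[0, 0, 2, 3, 3]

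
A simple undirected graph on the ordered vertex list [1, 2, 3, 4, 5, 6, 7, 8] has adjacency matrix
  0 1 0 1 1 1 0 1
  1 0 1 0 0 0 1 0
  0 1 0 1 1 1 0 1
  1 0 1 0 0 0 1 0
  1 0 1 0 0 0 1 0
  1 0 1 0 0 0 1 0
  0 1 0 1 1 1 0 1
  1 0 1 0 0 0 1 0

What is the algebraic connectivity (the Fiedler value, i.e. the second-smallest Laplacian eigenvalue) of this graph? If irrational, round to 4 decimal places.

3

Reading degrees in the order [1, 2, 3, 4, 5, 6, 7, 8] gives [5, 3, 5, 3, 3, 3, 5, 3]; set D = diag(5, 3, 5, 3, 3, 3, 5, 3) and form L = D - A. The sorted Laplacian eigenvalues are [0, 3, 3, 3, 3, 5, 5, 8]; the algebraic connectivity is the second entry, 3. The eigenvalues sum to 30, which equals trace(L) = 2|E|.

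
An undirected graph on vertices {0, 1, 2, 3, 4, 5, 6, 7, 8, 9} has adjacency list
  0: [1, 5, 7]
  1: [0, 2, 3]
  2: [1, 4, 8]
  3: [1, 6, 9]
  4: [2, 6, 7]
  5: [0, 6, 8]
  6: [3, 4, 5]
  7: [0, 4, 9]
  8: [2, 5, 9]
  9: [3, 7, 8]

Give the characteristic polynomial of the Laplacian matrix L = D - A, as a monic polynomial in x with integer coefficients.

Reading degrees in the order [0, 1, 2, 3, 4, 5, 6, 7, 8, 9] gives [3, 3, 3, 3, 3, 3, 3, 3, 3, 3]; set D = diag(3, 3, 3, 3, 3, 3, 3, 3, 3, 3) and form L = D - A. Computing det(xI - L) by cofactor expansion (or equivalently via sum-over-permutations) gives x^10 - 30x^9 + 390x^8 - 2880x^7 + 13305x^6 - 39882x^5 + 77640x^4 - 94800x^3 + 66000x^2 - 20000x. The coefficient of x^9 equals -trace(L) = -30, matching the sum of degrees. The eigenvalues sum to 30, which equals trace(L) = 2|E|.

x^10 - 30x^9 + 390x^8 - 2880x^7 + 13305x^6 - 39882x^5 + 77640x^4 - 94800x^3 + 66000x^2 - 20000x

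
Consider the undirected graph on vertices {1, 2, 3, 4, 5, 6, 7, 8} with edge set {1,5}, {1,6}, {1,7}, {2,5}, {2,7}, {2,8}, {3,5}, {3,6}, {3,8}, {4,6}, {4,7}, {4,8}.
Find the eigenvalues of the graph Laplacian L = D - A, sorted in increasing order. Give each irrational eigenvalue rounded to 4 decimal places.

Reading degrees in the order [1, 2, 3, 4, 5, 6, 7, 8] gives [3, 3, 3, 3, 3, 3, 3, 3]; set D = diag(3, 3, 3, 3, 3, 3, 3, 3) and form L = D - A. Diagonalising L (or applying a numerical eigensolver to the 8x8 matrix) gives the spectrum above. The single zero eigenvalue shows the graph is connected. The largest eigenvalue, 6, is at most the vertex count 8. By the matrix-tree theorem the graph has (1/8) * product of the nonzero eigenvalues = 384 spanning trees.

[0, 2, 2, 2, 4, 4, 4, 6]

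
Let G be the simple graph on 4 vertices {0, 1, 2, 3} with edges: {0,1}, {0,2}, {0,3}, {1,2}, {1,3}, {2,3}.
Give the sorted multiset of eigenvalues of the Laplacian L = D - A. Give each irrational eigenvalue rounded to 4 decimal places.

[0, 4, 4, 4]

With the vertex order [0, 1, 2, 3], the degrees are [3, 3, 3, 3], giving D = diag(3, 3, 3, 3) and L = D - A. The multiplicity of 0 as a Laplacian eigenvalue equals the number of connected components. By the matrix-tree theorem the graph has (1/4) * product of the nonzero eigenvalues = 16 spanning trees. There is one zero in the spectrum, matching the 1 component.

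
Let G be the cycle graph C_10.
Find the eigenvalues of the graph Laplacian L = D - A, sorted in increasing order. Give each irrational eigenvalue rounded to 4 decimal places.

The graph has 10 vertices and degree multiset [2, 2, 2, 2, 2, 2, 2, 2, 2, 2]; D is the diagonal matrix of degrees and L = D - A. Since every row of L sums to 0, the all-ones vector is in the kernel and 0 is an eigenvalue. The eigenvalues sum to 20, which equals trace(L) = 2|E|. The largest eigenvalue, 4, is at most the vertex count 10.

[0, 0.3820, 0.3820, 1.3820, 1.3820, 2.6180, 2.6180, 3.6180, 3.6180, 4]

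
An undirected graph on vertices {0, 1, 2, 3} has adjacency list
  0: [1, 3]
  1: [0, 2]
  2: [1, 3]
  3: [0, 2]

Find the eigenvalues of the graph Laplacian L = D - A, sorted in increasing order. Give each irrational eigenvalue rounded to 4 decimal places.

Reading degrees in the order [0, 1, 2, 3] gives [2, 2, 2, 2]; set D = diag(2, 2, 2, 2) and form L = D - A. L is symmetric positive semidefinite, so every eigenvalue is real and nonnegative. The single zero eigenvalue shows the graph is connected. By the matrix-tree theorem the graph has (1/4) * product of the nonzero eigenvalues = 4 spanning trees.

[0, 2, 2, 4]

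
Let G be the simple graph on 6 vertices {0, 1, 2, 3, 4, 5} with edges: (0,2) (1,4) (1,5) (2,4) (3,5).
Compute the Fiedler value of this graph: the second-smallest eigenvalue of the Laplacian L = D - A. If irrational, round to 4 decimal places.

With the vertex order [0, 1, 2, 3, 4, 5], the degrees are [1, 2, 2, 1, 2, 2], giving D = diag(1, 2, 2, 1, 2, 2) and L = D - A. Computing the eigenvalues of L and sorting gives [0, 0.2679, 1, 2, 3, 3.7321]. The Fiedler value lambda_2 = 0.2679 is strictly positive, so the graph is connected. The largest eigenvalue, 3.7321, is at most the vertex count 6.

0.2679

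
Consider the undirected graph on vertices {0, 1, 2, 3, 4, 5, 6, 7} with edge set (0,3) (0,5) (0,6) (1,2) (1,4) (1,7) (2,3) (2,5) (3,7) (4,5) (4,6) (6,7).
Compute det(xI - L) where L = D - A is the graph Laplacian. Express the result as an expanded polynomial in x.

x^8 - 24x^7 + 240x^6 - 1296x^5 + 4080x^4 - 7488x^3 + 7424x^2 - 3072x

Reading degrees in the order [0, 1, 2, 3, 4, 5, 6, 7] gives [3, 3, 3, 3, 3, 3, 3, 3]; set D = diag(3, 3, 3, 3, 3, 3, 3, 3) and form L = D - A. The eigenvalues of L are [0, 2, 2, 2, 4, 4, 4, 6]; the characteristic polynomial is the product of (x - lambda_i), which multiplies out to x^8 - 24x^7 + 240x^6 - 1296x^5 + 4080x^4 - 7488x^3 + 7424x^2 - 3072x. The constant term is 0 because L is singular (the all-ones vector lies in its kernel). The eigenvalues sum to 24, which equals trace(L) = 2|E|.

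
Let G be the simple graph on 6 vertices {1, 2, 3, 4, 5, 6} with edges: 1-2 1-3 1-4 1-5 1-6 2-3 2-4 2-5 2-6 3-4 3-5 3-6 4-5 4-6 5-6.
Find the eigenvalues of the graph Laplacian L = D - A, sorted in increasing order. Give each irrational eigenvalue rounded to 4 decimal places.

Reading degrees in the order [1, 2, 3, 4, 5, 6] gives [5, 5, 5, 5, 5, 5]; set D = diag(5, 5, 5, 5, 5, 5) and form L = D - A. Since every row of L sums to 0, the all-ones vector is in the kernel and 0 is an eigenvalue. There is one zero in the spectrum, matching the 1 component. The eigenvalues sum to 30, which equals trace(L) = 2|E|.

[0, 6, 6, 6, 6, 6]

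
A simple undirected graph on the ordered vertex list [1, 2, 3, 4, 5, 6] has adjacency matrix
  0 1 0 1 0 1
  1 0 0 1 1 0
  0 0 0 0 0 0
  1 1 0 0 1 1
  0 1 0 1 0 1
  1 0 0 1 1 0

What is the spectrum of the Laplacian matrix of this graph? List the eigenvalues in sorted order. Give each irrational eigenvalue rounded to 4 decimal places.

Reading degrees in the order [1, 2, 3, 4, 5, 6] gives [3, 3, 0, 4, 3, 3]; set D = diag(3, 3, 0, 4, 3, 3) and form L = D - A. Since every row of L sums to 0, the all-ones vector is in the kernel and 0 is an eigenvalue. The 2 zero eigenvalues correspond to the 2 connected components.

[0, 0, 3, 3, 5, 5]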